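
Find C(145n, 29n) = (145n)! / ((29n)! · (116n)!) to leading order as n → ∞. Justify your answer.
C(145n, 29n) ~ (3125/256)^(29n) · sqrt(5/(8π·29n))

Write N = 29n. Apply Stirling to each factorial:
  (5N)! ~ sqrt(2π·5N) · (5N/e)^(5N),
  N! ~ sqrt(2π N) · (N/e)^N,
  (4N)! ~ sqrt(2π·4N) · (4N/e)^(4N).
The exponential factors combine to (5N)^(5N) / (N^N · (4N)^(4N)) = 5^(5N)/4^(4N) = (5^5/4^4)^N = (3125/256)^N.
The square-root prefactors combine to sqrt(2π·5N) / (sqrt(2π N)·sqrt(2π·4N)) = sqrt(5 / (2π·4·N)) = sqrt(5/(8π·29n)).
Substituting N = 29n: C(145n, 29n) ~ (3125/256)^(29n) · sqrt(5/(8π·29n)).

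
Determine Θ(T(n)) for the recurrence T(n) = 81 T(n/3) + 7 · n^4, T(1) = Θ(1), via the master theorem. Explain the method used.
T(n) = Θ(n^4 log n)

log_3 81 = 4, and f(n) = 7 · n^4 = Θ(n^(log_3 81)). This is Case 2 of the master theorem: T(n) = Θ(f(n) · log n) = Θ(n^4 log n).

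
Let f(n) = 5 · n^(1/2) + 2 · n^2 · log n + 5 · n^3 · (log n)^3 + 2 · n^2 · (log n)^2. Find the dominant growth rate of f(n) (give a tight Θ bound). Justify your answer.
f(n) ∈ Θ(n^3 · (log n)^3)

Compare the terms by growth order. For large n, n^a · (log n)^b dominates n^a' · (log n)^b' iff a > a', or (a = a' and b > b'). Ranking the 4 terms shows the dominant one is 5 · n^3 · (log n)^3. Hence f(n) ∈ Θ(n^3 · (log n)^3).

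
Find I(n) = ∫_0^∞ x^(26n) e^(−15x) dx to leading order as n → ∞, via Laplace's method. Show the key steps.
I(n) ~ (sqrt(2π·26n) / 15) · (26n/(15e))^(26n)

Write the integrand as exp(26n ln x − 15x) and set f(x) = 26n ln x − 15x. Then f'(x) = 26n/x − 15 = 0 at x* = 26n/15, and f''(x*) = −26n/x*^2 = −15^2/(26n). Laplace's method (interior maximum) gives
  I(n) ~ e^(f(x*)) · sqrt(2π / |f''(x*)|)
        = exp(26n ln(26n/15) − 26n) · sqrt(2π · 26n / 15^2)
        = (26n/15)^(26n) e^(−26n) · sqrt(2π·26n) / 15
        = (sqrt(2π·26n) / 15) · (26n/(15e))^(26n).
This matches Γ(26n+1)/15^(26n+1) with Stirling applied to Γ.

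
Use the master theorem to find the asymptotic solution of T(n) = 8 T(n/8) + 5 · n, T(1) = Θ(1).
T(n) = Θ(n log n)

log_8 8 = 1, and f(n) = 5 · n = Θ(n^(log_8 8)). This is Case 2 of the master theorem: T(n) = Θ(f(n) · log n) = Θ(n log n).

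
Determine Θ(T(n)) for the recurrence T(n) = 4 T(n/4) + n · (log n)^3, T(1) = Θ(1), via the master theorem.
T(n) = Θ(n · (log n)^4)

Here log_4 4 = 1 and f(n) = n · (log n)^3 = Θ(n^(log_4 4) · (log n)^3). This is the extended Case 2 of the master theorem (f matches the critical exponent up to log factors), giving T(n) = Θ(n^(log_4 4) · (log n)^(3+1)) = Θ(n · (log n)^4).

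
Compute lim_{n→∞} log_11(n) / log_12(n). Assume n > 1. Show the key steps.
lim = ln(12) / ln(11) = log_11(12)

Change of base: log_11(n) = ln n / ln 11 and log_12(n) = ln n / ln 12. The ratio is (ln n / ln 11) · (ln 12 / ln n) = ln 12 / ln 11, a constant independent of n. So the limit is ln 12 / ln 11 = log_11(12).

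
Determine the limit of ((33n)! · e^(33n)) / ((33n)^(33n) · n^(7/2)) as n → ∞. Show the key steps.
lim = 0

Stirling: (33n)! ~ sqrt(2π·33n) · (33n/e)^(33n). Hence
  (33n)! · e^(33n) / (33n)^(33n) ~ sqrt(2π·33n).
Dividing by n^(7/2): sqrt(2π·33n) / n^(7/2) = sqrt(2π·33) · n^((1−7)/2), so the expression behaves like sqrt(2π·33) · n^((1−7)/2) → 0.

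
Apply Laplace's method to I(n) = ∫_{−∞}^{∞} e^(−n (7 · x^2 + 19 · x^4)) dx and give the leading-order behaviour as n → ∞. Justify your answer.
I(n) ~ sqrt(π/(7n))

φ(x) = 7 · x^2 + 19 · x^4 has its unique global minimum at x* = 0 (since φ'(x) = 14x + 76x^3 = 0 only at x = 0 for real x with both coefficients positive, and φ → ∞ as |x| → ∞). At x* = 0, φ(0) = 0 and φ''(0) = 14. Laplace's method then gives
  I(n) ~ sqrt(2π / (n · φ''(0))) · e^(−n φ(0)) = sqrt(2π / (14n)) = sqrt(π/(7n)).
The 19 · x^4 term contributes only at subleading order (an O(1/n) relative correction).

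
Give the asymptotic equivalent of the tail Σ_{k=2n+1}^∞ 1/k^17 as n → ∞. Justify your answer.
Σ_{k>2n} 1/k^17 ~ 1/(16 · (2n)^16)

Compare to the integral: ∫_{2n}^∞ x^(−17) dx = [−x^(−16)/16]_{2n}^∞ = 1/((17−1)·(2n)^16). Euler-Maclaurin then gives
  Σ_{k>2n} 1/k^17 = ∫_{2n}^∞ dx/x^17 − 1/(2·(2n)^17) + O(1/(2n)^18).
(Equivalently this is ζ(17) − Σ_{k≤2n} 1/k^17.)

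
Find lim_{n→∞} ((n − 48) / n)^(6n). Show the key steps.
lim = e^(−288)

Rewrite as (1 − 48/n)^(6n). By the standard limit (1 + x/n)^n → e^x, we have (1 − 48/n)^n → e^(−48), and raising to the 6th power gives e^(−288).
More precisely, ln[(1 − 48/n)^(6n)] = 6n · ln(1 − 48/n) = 6n · (-48/n + O(1/n^2)) = -288 + O(1/n) → -288.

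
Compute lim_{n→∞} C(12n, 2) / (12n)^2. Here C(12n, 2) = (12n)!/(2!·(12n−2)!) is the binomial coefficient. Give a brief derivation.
lim = 1/2! = 1/2

With N = 12n → ∞: C(N, 2) / N^2 = [N(N−1)…(N−1)] / (2! · N^2) = (1/2!) · 1 · (1 − 1/(12n)). Each factor → 1 as N → ∞, so the limit is 1/2! = 1/2.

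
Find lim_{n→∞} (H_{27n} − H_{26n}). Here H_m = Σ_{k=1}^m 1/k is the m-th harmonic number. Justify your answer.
lim = ln(27/26)

Euler-Maclaurin gives H_m = ln m + γ + 1/(2m) + O(1/m^2). The γ and O(1/m) terms cancel in the difference:
  H_{27n} − H_{26n} = ln(27n) − ln(26n) + O(1/n) = ln(27/26) + O(1/n).
Hence the limit is ln(27/26).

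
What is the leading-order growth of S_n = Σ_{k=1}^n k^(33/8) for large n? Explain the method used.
S_n ~ (8/41) · n^(41/8)

Integral comparison: Σ_{k=1}^n k^(33/8) = ∫_0^n x^(33/8) dx + O(n^(33/8)). The integral is n^(1 + 33/8) / (1 + 33/8) = n^((33+8)/8) / ((33+8)/8) = (8/41) · n^(41/8).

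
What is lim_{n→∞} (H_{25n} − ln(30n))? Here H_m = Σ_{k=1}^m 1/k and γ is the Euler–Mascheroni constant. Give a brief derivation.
lim = ln(5/6) + γ

By Euler-Maclaurin, H_m = ln m + γ + O(1/m). So
  H_{25n} − ln(30n) = ln(25n) + γ − ln(30n) + O(1/n)
                       = ln(25/30) + γ + O(1/n).
Hence the limit is ln(25/30) + γ (= ln(5/6)).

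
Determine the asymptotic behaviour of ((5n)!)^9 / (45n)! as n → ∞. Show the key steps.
((5n)!)^9/(45n)! ~ ((2π·5n)^(8/2) / 3) · 9^(−9·5n)  →  0

Write N = 5n. Stirling: N! ~ sqrt(2π N)(N/e)^N and (9N)! ~ sqrt(2π·9N)·(9N/e)^(9N).
  (N!)^9/(9N)! ~ (2π N)^(9/2) (N/e)^(9N) / [sqrt(2π·9N) (9N/e)^(9N)]
     = (2π N)^(9/2) / sqrt(2π·9N) · (N/(9N))^(9N)
     = (2π N)^((9−1)/2) / 3 · 9^(−9N).
Since 9^9 > 1, the factor 9^(−9N) decays exponentially, so the ratio → 0. Substituting N = 5n gives the stated form.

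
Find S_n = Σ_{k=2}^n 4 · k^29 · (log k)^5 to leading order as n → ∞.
S_n ~ 2 · n^30 · (log n)^5 / 15

By integral comparison, S_n = ∫_1^n 4 · x^29 · (log x)^5 dx + O(n^29 · (log n)^5). For the integral, the leading term of ∫_1^n x^29 (log x)^5 dx is n^30/30 · (log n)^5 (by repeated integration by parts; each step lowers the log-exponent and produces a relatively O(1/log n) correction). Hence S_n ~ 2 · n^30 · (log n)^5 / 15.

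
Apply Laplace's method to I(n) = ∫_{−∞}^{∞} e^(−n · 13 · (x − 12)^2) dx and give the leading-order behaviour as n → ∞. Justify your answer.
I(n) = sqrt(π/(13n))

Here φ(x) = 13 · (x − 12)^2 has its unique minimum at x* = 12 with φ(x*) = 0 and φ''(x*) = 26. Laplace's method gives
  I(n) ~ e^(−n φ(x*)) · sqrt(2π / (n · φ''(x*))) = sqrt(2π / (26n)) = sqrt(π/(13n)).
This is exact: substituting u = (x − 12)·sqrt(13n) gives I(n) = (1/sqrt(13n)) ∫_{−∞}^{∞} e^(−u^2) du = sqrt(π/(13n)).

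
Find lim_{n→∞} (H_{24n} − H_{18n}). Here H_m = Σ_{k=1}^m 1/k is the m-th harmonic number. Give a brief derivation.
lim = ln(24/18) = ln(4/3)

Euler-Maclaurin gives H_m = ln m + γ + 1/(2m) + O(1/m^2). The γ and O(1/m) terms cancel in the difference:
  H_{24n} − H_{18n} = ln(24n) − ln(18n) + O(1/n) = ln(24/18) + O(1/n).
Hence the limit is ln(24/18) = ln(4/3).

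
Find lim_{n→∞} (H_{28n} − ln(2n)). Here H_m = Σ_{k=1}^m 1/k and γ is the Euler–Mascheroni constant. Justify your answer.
lim = ln 14 + γ

By Euler-Maclaurin, H_m = ln m + γ + O(1/m). So
  H_{28n} − ln(2n) = ln(28n) + γ − ln(2n) + O(1/n)
                       = ln(28/2) + γ + O(1/n).
Hence the limit is ln(28/2) + γ (= ln 14).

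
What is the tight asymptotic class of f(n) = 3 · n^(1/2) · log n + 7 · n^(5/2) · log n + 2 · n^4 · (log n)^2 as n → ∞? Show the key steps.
f(n) ∈ Θ(n^4 · (log n)^2)

Compare the terms by growth order. For large n, n^a · (log n)^b dominates n^a' · (log n)^b' iff a > a', or (a = a' and b > b'). Ranking the 3 terms shows the dominant one is 2 · n^4 · (log n)^2. Hence f(n) ∈ Θ(n^4 · (log n)^2).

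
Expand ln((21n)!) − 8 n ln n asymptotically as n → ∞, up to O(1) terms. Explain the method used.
ln((21n)!) − 8 n ln n = 13 n ln n + 21(ln 21 − 1) n + (1/2) ln(2π·21n) + O(1/n)

Stirling: ln((21n)!) = 21n ln(21n) − 21n + (1/2) ln(2π·21n) + O(1/n).
Expand 21n ln(21n) = 21n (ln n + ln 21) = 21n ln n + 21n ln 21.
Subtract 8n ln n: leading term is (21 − 8) n ln n = 13 n ln n. The next term is 21n ln 21 − 21n = 21(ln 21 − 1) n. Then the (1/2) ln(2π·21n) correction.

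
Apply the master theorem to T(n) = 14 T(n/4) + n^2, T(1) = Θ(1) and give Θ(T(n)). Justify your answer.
T(n) = Θ(n^2)

log_4 14 ≈ 1.904. f(n) = n^2 dominates n^(log_4 14) since 2 > 1.904, and the regularity condition a·f(n/b) = 14·(n/4)^2 = (14/16)·n^2 ≤ c·f(n) holds with c = 14/16 ≈ 0.875 < 1. So this is Case 3: T(n) = Θ(f(n)) = Θ(n^2).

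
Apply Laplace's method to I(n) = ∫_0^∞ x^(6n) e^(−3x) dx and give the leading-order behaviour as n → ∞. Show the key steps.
I(n) ~ (sqrt(2π·6n) / 3) · (6n/(3e))^(6n)

Write the integrand as exp(6n ln x − 3x) and set f(x) = 6n ln x − 3x. Then f'(x) = 6n/x − 3 = 0 at x* = 6n/3, and f''(x*) = −6n/x*^2 = −3^2/(6n). Laplace's method (interior maximum) gives
  I(n) ~ e^(f(x*)) · sqrt(2π / |f''(x*)|)
        = exp(6n ln(6n/3) − 6n) · sqrt(2π · 6n / 3^2)
        = (6n/3)^(6n) e^(−6n) · sqrt(2π·6n) / 3
        = (sqrt(2π·6n) / 3) · (6n/(3e))^(6n).
This matches Γ(6n+1)/3^(6n+1) with Stirling applied to Γ.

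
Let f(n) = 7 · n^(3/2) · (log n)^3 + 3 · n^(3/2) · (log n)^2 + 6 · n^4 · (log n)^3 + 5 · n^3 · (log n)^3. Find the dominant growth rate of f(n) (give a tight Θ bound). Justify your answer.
f(n) ∈ Θ(n^4 · (log n)^3)

Compare the terms by growth order. For large n, n^a · (log n)^b dominates n^a' · (log n)^b' iff a > a', or (a = a' and b > b'). Ranking the 4 terms shows the dominant one is 6 · n^4 · (log n)^3. Hence f(n) ∈ Θ(n^4 · (log n)^3).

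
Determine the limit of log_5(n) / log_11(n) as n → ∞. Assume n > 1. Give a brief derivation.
lim = ln(11) / ln(5) = log_5(11)

Change of base: log_5(n) = ln n / ln 5 and log_11(n) = ln n / ln 11. The ratio is (ln n / ln 5) · (ln 11 / ln n) = ln 11 / ln 5, a constant independent of n. So the limit is ln 11 / ln 5 = log_5(11).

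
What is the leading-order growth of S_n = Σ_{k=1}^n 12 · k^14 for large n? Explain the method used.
S_n ~ 4 · n^15 / 5

By integral comparison (Euler-Maclaurin), Σ_{k=1}^n 12 · k^14 = 12 · ∫_0^n x^14 dx + O(n^14) = 12 · n^15/15 = 4 · n^15 / 5 + O(n^14). (Equivalently, Faulhaber's formula gives the same leading term.)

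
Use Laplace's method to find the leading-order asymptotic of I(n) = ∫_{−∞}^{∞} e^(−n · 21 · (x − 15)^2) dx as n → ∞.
I(n) = sqrt(π/(21n))

Here φ(x) = 21 · (x − 15)^2 has its unique minimum at x* = 15 with φ(x*) = 0 and φ''(x*) = 42. Laplace's method gives
  I(n) ~ e^(−n φ(x*)) · sqrt(2π / (n · φ''(x*))) = sqrt(2π / (42n)) = sqrt(π/(21n)).
This is exact: substituting u = (x − 15)·sqrt(21n) gives I(n) = (1/sqrt(21n)) ∫_{−∞}^{∞} e^(−u^2) du = sqrt(π/(21n)).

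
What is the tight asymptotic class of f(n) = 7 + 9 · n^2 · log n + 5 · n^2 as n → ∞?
f(n) ∈ Θ(n^2 · log n)

Compare the terms by growth order. For large n, n^a · (log n)^b dominates n^a' · (log n)^b' iff a > a', or (a = a' and b > b'). Ranking the 3 terms shows the dominant one is 9 · n^2 · log n. Hence f(n) ∈ Θ(n^2 · log n).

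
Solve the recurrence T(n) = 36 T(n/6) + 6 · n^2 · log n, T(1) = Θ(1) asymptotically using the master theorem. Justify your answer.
T(n) = Θ(n^2 · (log n)^2)

Here log_6 36 = 2 and f(n) = 6 · n^2 · log n = Θ(n^(log_6 36) · (log n)^1). This is the extended Case 2 of the master theorem (f matches the critical exponent up to log factors), giving T(n) = Θ(n^(log_6 36) · (log n)^(1+1)) = Θ(n^2 · (log n)^2).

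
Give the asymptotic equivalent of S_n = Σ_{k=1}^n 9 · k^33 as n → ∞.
S_n ~ 9 · n^34 / 34

By integral comparison (Euler-Maclaurin), Σ_{k=1}^n 9 · k^33 = 9 · ∫_0^n x^33 dx + O(n^33) = 9 · n^34/34 + O(n^33). (Equivalently, Faulhaber's formula gives the same leading term.)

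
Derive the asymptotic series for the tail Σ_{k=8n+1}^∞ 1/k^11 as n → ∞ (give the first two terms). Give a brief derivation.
Σ_{k>8n} 1/k^11 = 1/(10 · (8n)^10) − 1/(2 · (8n)^11) + O(1/(8n)^12)

Compare to the integral: ∫_{8n}^∞ x^(−11) dx = [−x^(−10)/10]_{8n}^∞ = 1/((11−1)·(8n)^10). The Euler-Maclaurin correction adds −f(8n)/2 = −1/(2·(8n)^11). Euler-Maclaurin then gives
  Σ_{k>8n} 1/k^11 = ∫_{8n}^∞ dx/x^11 − 1/(2·(8n)^11) + O(1/(8n)^12).
(Equivalently this is ζ(11) − Σ_{k≤8n} 1/k^11.)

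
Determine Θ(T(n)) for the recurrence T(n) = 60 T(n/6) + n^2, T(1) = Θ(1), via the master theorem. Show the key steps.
T(n) = Θ(n^(log_6 60))

Master theorem: compare f(n) = n^2 to n^(log_6 60) where log_6 60 ≈ 2.285. Since 2 < log_6 60, we have f(n) = O(n^(log_6 60 − ε)) for some ε > 0 — Case 1. Hence T(n) = Θ(n^(log_6 60)).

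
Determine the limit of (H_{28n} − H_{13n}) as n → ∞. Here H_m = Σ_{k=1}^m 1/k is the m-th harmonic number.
lim = ln(28/13)

Euler-Maclaurin gives H_m = ln m + γ + 1/(2m) + O(1/m^2). The γ and O(1/m) terms cancel in the difference:
  H_{28n} − H_{13n} = ln(28n) − ln(13n) + O(1/n) = ln(28/13) + O(1/n).
Hence the limit is ln(28/13).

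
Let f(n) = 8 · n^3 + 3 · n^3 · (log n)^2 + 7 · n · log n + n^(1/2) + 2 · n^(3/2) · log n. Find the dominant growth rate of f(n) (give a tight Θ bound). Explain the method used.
f(n) ∈ Θ(n^3 · (log n)^2)

Compare the terms by growth order. For large n, n^a · (log n)^b dominates n^a' · (log n)^b' iff a > a', or (a = a' and b > b'). Ranking the 5 terms shows the dominant one is 3 · n^3 · (log n)^2. Hence f(n) ∈ Θ(n^3 · (log n)^2).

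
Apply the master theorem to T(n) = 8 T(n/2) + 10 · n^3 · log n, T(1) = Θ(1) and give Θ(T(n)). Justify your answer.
T(n) = Θ(n^3 · (log n)^2)

Here log_2 8 = 3 and f(n) = 10 · n^3 · log n = Θ(n^(log_2 8) · (log n)^1). This is the extended Case 2 of the master theorem (f matches the critical exponent up to log factors), giving T(n) = Θ(n^(log_2 8) · (log n)^(1+1)) = Θ(n^3 · (log n)^2).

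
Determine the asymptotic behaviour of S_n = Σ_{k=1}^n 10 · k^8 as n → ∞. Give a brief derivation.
S_n ~ 10 · n^9 / 9

By integral comparison (Euler-Maclaurin), Σ_{k=1}^n 10 · k^8 = 10 · ∫_0^n x^8 dx + O(n^8) = 10 · n^9/9 + O(n^8). (Equivalently, Faulhaber's formula gives the same leading term.)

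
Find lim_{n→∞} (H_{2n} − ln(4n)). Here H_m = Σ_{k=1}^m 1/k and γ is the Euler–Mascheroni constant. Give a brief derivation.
lim = −ln 2 + γ

By Euler-Maclaurin, H_m = ln m + γ + O(1/m). So
  H_{2n} − ln(4n) = ln(2n) + γ − ln(4n) + O(1/n)
                       = ln(2/4) + γ + O(1/n).
Hence the limit is ln(2/4) + γ (= −ln 2).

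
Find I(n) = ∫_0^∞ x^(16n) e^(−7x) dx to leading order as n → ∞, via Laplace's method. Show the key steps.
I(n) ~ (sqrt(2π·16n) / 7) · (16n/(7e))^(16n)

Write the integrand as exp(16n ln x − 7x) and set f(x) = 16n ln x − 7x. Then f'(x) = 16n/x − 7 = 0 at x* = 16n/7, and f''(x*) = −16n/x*^2 = −7^2/(16n). Laplace's method (interior maximum) gives
  I(n) ~ e^(f(x*)) · sqrt(2π / |f''(x*)|)
        = exp(16n ln(16n/7) − 16n) · sqrt(2π · 16n / 7^2)
        = (16n/7)^(16n) e^(−16n) · sqrt(2π·16n) / 7
        = (sqrt(2π·16n) / 7) · (16n/(7e))^(16n).
This matches Γ(16n+1)/7^(16n+1) with Stirling applied to Γ.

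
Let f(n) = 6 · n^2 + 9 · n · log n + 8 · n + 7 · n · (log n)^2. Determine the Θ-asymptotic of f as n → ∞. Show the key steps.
f(n) ∈ Θ(n^2)

Compare the terms by growth order. For large n, n^a · (log n)^b dominates n^a' · (log n)^b' iff a > a', or (a = a' and b > b'). Ranking the 4 terms shows the dominant one is 6 · n^2. Hence f(n) ∈ Θ(n^2).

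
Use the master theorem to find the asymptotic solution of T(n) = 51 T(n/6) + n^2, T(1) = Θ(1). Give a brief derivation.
T(n) = Θ(n^(log_6 51))

Master theorem: compare f(n) = n^2 to n^(log_6 51) where log_6 51 ≈ 2.194. Since 2 < log_6 51, we have f(n) = O(n^(log_6 51 − ε)) for some ε > 0 — Case 1. Hence T(n) = Θ(n^(log_6 51)).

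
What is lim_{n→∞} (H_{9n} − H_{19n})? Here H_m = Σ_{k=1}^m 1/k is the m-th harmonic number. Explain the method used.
lim = ln(9/19)

Euler-Maclaurin gives H_m = ln m + γ + 1/(2m) + O(1/m^2). The γ and O(1/m) terms cancel in the difference:
  H_{9n} − H_{19n} = ln(9n) − ln(19n) + O(1/n) = ln(9/19) + O(1/n).
Hence the limit is ln(9/19).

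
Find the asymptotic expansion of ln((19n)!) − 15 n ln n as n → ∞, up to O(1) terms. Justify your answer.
ln((19n)!) − 15 n ln n = 4 n ln n + 19(ln 19 − 1) n + (1/2) ln(2π·19n) + O(1/n)

Stirling: ln((19n)!) = 19n ln(19n) − 19n + (1/2) ln(2π·19n) + O(1/n).
Expand 19n ln(19n) = 19n (ln n + ln 19) = 19n ln n + 19n ln 19.
Subtract 15n ln n: leading term is (19 − 15) n ln n = 4 n ln n. The next term is 19n ln 19 − 19n = 19(ln 19 − 1) n. Then the (1/2) ln(2π·19n) correction.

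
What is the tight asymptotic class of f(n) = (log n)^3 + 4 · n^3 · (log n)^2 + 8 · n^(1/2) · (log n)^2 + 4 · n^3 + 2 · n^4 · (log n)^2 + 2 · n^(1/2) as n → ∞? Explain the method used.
f(n) ∈ Θ(n^4 · (log n)^2)

Compare the terms by growth order. For large n, n^a · (log n)^b dominates n^a' · (log n)^b' iff a > a', or (a = a' and b > b'). Ranking the 6 terms shows the dominant one is 2 · n^4 · (log n)^2. Hence f(n) ∈ Θ(n^4 · (log n)^2).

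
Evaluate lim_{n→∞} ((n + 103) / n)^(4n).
lim = e^412

Rewrite as (1 + 103/n)^(4n). By the standard limit (1 + x/n)^n → e^x, we have (1 + 103/n)^n → e^103, and raising to the 4th power gives e^412.
More precisely, ln[(1 + 103/n)^(4n)] = 4n · ln(1 + 103/n) = 4n · (103/n + O(1/n^2)) = 412 + O(1/n) → 412.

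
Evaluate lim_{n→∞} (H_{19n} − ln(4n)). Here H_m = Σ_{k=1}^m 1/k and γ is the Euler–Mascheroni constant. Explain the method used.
lim = ln(19/4) + γ

By Euler-Maclaurin, H_m = ln m + γ + O(1/m). So
  H_{19n} − ln(4n) = ln(19n) + γ − ln(4n) + O(1/n)
                       = ln(19/4) + γ + O(1/n).
Hence the limit is ln(19/4) + γ.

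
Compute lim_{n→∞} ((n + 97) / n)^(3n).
lim = e^291

Rewrite as (1 + 97/n)^(3n). By the standard limit (1 + x/n)^n → e^x, we have (1 + 97/n)^n → e^97, and raising to the 3rd power gives e^291.
More precisely, ln[(1 + 97/n)^(3n)] = 3n · ln(1 + 97/n) = 3n · (97/n + O(1/n^2)) = 291 + O(1/n) → 291.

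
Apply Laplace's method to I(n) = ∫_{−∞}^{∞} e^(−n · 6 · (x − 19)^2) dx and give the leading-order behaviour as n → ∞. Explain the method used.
I(n) = sqrt(π/(6n))

Here φ(x) = 6 · (x − 19)^2 has its unique minimum at x* = 19 with φ(x*) = 0 and φ''(x*) = 12. Laplace's method gives
  I(n) ~ e^(−n φ(x*)) · sqrt(2π / (n · φ''(x*))) = sqrt(2π / (12n)) = sqrt(π/(6n)).
This is exact: substituting u = (x − 19)·sqrt(6n) gives I(n) = (1/sqrt(6n)) ∫_{−∞}^{∞} e^(−u^2) du = sqrt(π/(6n)).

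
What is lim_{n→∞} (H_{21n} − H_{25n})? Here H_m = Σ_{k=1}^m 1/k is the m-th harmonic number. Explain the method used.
lim = ln(21/25)

Euler-Maclaurin gives H_m = ln m + γ + 1/(2m) + O(1/m^2). The γ and O(1/m) terms cancel in the difference:
  H_{21n} − H_{25n} = ln(21n) − ln(25n) + O(1/n) = ln(21/25) + O(1/n).
Hence the limit is ln(21/25).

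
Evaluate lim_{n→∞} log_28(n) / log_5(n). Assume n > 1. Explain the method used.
lim = ln(5) / ln(28) = log_28(5)

Change of base: log_28(n) = ln n / ln 28 and log_5(n) = ln n / ln 5. The ratio is (ln n / ln 28) · (ln 5 / ln n) = ln 5 / ln 28, a constant independent of n. So the limit is ln 5 / ln 28 = log_28(5).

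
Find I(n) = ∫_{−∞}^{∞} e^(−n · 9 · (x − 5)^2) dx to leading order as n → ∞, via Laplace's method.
I(n) = sqrt(π/(9n))

Here φ(x) = 9 · (x − 5)^2 has its unique minimum at x* = 5 with φ(x*) = 0 and φ''(x*) = 18. Laplace's method gives
  I(n) ~ e^(−n φ(x*)) · sqrt(2π / (n · φ''(x*))) = sqrt(2π / (18n)) = sqrt(π/(9n)).
This is exact: substituting u = (x − 5)·sqrt(9n) gives I(n) = (1/sqrt(9n)) ∫_{−∞}^{∞} e^(−u^2) du = sqrt(π/(9n)).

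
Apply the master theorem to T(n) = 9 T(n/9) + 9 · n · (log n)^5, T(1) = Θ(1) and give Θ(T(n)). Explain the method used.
T(n) = Θ(n · (log n)^6)

Here log_9 9 = 1 and f(n) = 9 · n · (log n)^5 = Θ(n^(log_9 9) · (log n)^5). This is the extended Case 2 of the master theorem (f matches the critical exponent up to log factors), giving T(n) = Θ(n^(log_9 9) · (log n)^(5+1)) = Θ(n · (log n)^6).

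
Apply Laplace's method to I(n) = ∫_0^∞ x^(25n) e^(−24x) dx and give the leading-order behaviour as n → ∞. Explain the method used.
I(n) ~ (sqrt(2π·25n) / 24) · (25n/(24e))^(25n)

Write the integrand as exp(25n ln x − 24x) and set f(x) = 25n ln x − 24x. Then f'(x) = 25n/x − 24 = 0 at x* = 25n/24, and f''(x*) = −25n/x*^2 = −24^2/(25n). Laplace's method (interior maximum) gives
  I(n) ~ e^(f(x*)) · sqrt(2π / |f''(x*)|)
        = exp(25n ln(25n/24) − 25n) · sqrt(2π · 25n / 24^2)
        = (25n/24)^(25n) e^(−25n) · sqrt(2π·25n) / 24
        = (sqrt(2π·25n) / 24) · (25n/(24e))^(25n).
This matches Γ(25n+1)/24^(25n+1) with Stirling applied to Γ.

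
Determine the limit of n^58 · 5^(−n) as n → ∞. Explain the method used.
lim = 0

Exponentials with base > 1 dominate every fixed polynomial: for any fixed c, n^c / 5^n → 0 as n → ∞ (e.g. by the ratio test, or by writing 5^n = e^(n ln 5) and noting e^(n ln 5) / n^c → ∞). Hence n^58 · 5^(−n) = n^58 / 5^n → 0.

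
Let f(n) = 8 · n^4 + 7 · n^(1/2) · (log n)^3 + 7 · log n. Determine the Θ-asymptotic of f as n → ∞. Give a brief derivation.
f(n) ∈ Θ(n^4)

Compare the terms by growth order. For large n, n^a · (log n)^b dominates n^a' · (log n)^b' iff a > a', or (a = a' and b > b'). Ranking the 3 terms shows the dominant one is 8 · n^4. Hence f(n) ∈ Θ(n^4).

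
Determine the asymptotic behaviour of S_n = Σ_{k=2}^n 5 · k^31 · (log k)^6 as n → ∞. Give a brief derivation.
S_n ~ 5 · n^32 · (log n)^6 / 32

By integral comparison, S_n = ∫_1^n 5 · x^31 · (log x)^6 dx + O(n^31 · (log n)^6). For the integral, the leading term of ∫_1^n x^31 (log x)^6 dx is n^32/32 · (log n)^6 (by repeated integration by parts; each step lowers the log-exponent and produces a relatively O(1/log n) correction). Hence S_n ~ 5 · n^32 · (log n)^6 / 32.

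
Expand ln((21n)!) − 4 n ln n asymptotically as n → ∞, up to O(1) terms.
ln((21n)!) − 4 n ln n = 17 n ln n + 21(ln 21 − 1) n + (1/2) ln(2π·21n) + O(1/n)

Stirling: ln((21n)!) = 21n ln(21n) − 21n + (1/2) ln(2π·21n) + O(1/n).
Expand 21n ln(21n) = 21n (ln n + ln 21) = 21n ln n + 21n ln 21.
Subtract 4n ln n: leading term is (21 − 4) n ln n = 17 n ln n. The next term is 21n ln 21 − 21n = 21(ln 21 − 1) n. Then the (1/2) ln(2π·21n) correction.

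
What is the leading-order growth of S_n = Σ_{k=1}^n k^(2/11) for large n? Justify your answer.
S_n ~ (11/13) · n^(13/11)

Integral comparison: Σ_{k=1}^n k^(2/11) = ∫_0^n x^(2/11) dx + O(n^(2/11)). The integral is n^(1 + 2/11) / (1 + 2/11) = n^((2+11)/11) / ((2+11)/11) = (11/13) · n^(13/11).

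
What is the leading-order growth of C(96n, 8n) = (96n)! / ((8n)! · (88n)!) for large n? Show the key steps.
C(96n, 8n) ~ (8916100448256/285311670611)^(8n) · sqrt(6/(11π·8n))

Write N = 8n. Apply Stirling to each factorial:
  (12N)! ~ sqrt(2π·12N) · (12N/e)^(12N),
  N! ~ sqrt(2π N) · (N/e)^N,
  (11N)! ~ sqrt(2π·11N) · (11N/e)^(11N).
The exponential factors combine to (12N)^(12N) / (N^N · (11N)^(11N)) = 12^(12N)/11^(11N) = (12^12/11^11)^N = (8916100448256/285311670611)^N.
The square-root prefactors combine to sqrt(2π·12N) / (sqrt(2π N)·sqrt(2π·11N)) = sqrt(12 / (2π·11·N)) = sqrt(6/(11π·8n)).
Substituting N = 8n: C(96n, 8n) ~ (8916100448256/285311670611)^(8n) · sqrt(6/(11π·8n)).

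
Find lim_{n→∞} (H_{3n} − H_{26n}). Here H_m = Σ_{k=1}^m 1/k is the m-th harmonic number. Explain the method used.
lim = ln(3/26)

Euler-Maclaurin gives H_m = ln m + γ + 1/(2m) + O(1/m^2). The γ and O(1/m) terms cancel in the difference:
  H_{3n} − H_{26n} = ln(3n) − ln(26n) + O(1/n) = ln(3/26) + O(1/n).
Hence the limit is ln(3/26).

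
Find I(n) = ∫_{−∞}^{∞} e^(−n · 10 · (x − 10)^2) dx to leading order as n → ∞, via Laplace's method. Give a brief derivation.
I(n) = sqrt(π/(10n))

Here φ(x) = 10 · (x − 10)^2 has its unique minimum at x* = 10 with φ(x*) = 0 and φ''(x*) = 20. Laplace's method gives
  I(n) ~ e^(−n φ(x*)) · sqrt(2π / (n · φ''(x*))) = sqrt(2π / (20n)) = sqrt(π/(10n)).
This is exact: substituting u = (x − 10)·sqrt(10n) gives I(n) = (1/sqrt(10n)) ∫_{−∞}^{∞} e^(−u^2) du = sqrt(π/(10n)).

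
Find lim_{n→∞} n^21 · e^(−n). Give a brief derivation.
lim = 0

Exponentials with base > 1 dominate every fixed polynomial: for any fixed c, n^c / e^n → 0 as n → ∞ (e.g. by the ratio test, or since e^n grows faster than any power of n). Hence n^21 · e^(−n) = n^21 / e^n → 0.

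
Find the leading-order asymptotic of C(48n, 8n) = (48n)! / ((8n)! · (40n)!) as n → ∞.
C(48n, 8n) ~ (46656/3125)^(8n) · sqrt(3/(5π·8n))

Write N = 8n. Apply Stirling to each factorial:
  (6N)! ~ sqrt(2π·6N) · (6N/e)^(6N),
  N! ~ sqrt(2π N) · (N/e)^N,
  (5N)! ~ sqrt(2π·5N) · (5N/e)^(5N).
The exponential factors combine to (6N)^(6N) / (N^N · (5N)^(5N)) = 6^(6N)/5^(5N) = (6^6/5^5)^N = (46656/3125)^N.
The square-root prefactors combine to sqrt(2π·6N) / (sqrt(2π N)·sqrt(2π·5N)) = sqrt(6 / (2π·5·N)) = sqrt(3/(5π·8n)).
Substituting N = 8n: C(48n, 8n) ~ (46656/3125)^(8n) · sqrt(3/(5π·8n)).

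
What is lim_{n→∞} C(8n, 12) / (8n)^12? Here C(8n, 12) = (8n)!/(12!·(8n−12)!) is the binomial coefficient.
lim = 1/12! = 1/479001600

With N = 8n → ∞: C(N, 12) / N^12 = [N(N−1)…(N−11)] / (12! · N^12) = (1/12!) · 1 · (1 − 1/(8n)) · … · (1 − 11/(8n)). Each factor → 1 as N → ∞, so the limit is 1/12! = 1/479001600.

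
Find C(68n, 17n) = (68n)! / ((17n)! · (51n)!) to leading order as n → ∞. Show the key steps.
C(68n, 17n) ~ (256/27)^(17n) · sqrt(2/(3π·17n))

Write N = 17n. Apply Stirling to each factorial:
  (4N)! ~ sqrt(2π·4N) · (4N/e)^(4N),
  N! ~ sqrt(2π N) · (N/e)^N,
  (3N)! ~ sqrt(2π·3N) · (3N/e)^(3N).
The exponential factors combine to (4N)^(4N) / (N^N · (3N)^(3N)) = 4^(4N)/3^(3N) = (4^4/3^3)^N = (256/27)^N.
The square-root prefactors combine to sqrt(2π·4N) / (sqrt(2π N)·sqrt(2π·3N)) = sqrt(4 / (2π·3·N)) = sqrt(2/(3π·17n)).
Substituting N = 17n: C(68n, 17n) ~ (256/27)^(17n) · sqrt(2/(3π·17n)).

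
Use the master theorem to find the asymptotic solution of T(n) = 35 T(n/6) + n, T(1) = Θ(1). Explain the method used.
T(n) = Θ(n^(log_6 35))

Master theorem: compare f(n) = n to n^(log_6 35) where log_6 35 ≈ 1.984. Since 1 < log_6 35, we have f(n) = O(n^(log_6 35 − ε)) for some ε > 0 — Case 1. Hence T(n) = Θ(n^(log_6 35)).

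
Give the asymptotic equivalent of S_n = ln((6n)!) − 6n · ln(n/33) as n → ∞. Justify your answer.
S_n ~ 6n · (ln 198 − 1) + O(ln n)

Stirling: ln((6n)!) = 6n ln(6n) − 6n + O(ln n).
  S_n = 6n ln(6n) − 6n − 6n ln(n/33) + O(ln n)
      = 6n ln(6n) − 6n ln n + 6n ln 33 − 6n + O(ln n)
      = 6n ln 6 + 6n ln 33 − 6n + O(ln n)
      = 6n (ln 198 − 1) + O(ln n).
Numerically ln(198) − 1 ≈ 4.2883.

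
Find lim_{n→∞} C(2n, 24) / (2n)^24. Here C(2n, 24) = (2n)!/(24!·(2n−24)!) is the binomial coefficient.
lim = 1/24! = 1/620448401733239439360000

With N = 2n → ∞: C(N, 24) / N^24 = [N(N−1)…(N−23)] / (24! · N^24) = (1/24!) · 1 · (1 − 1/(2n)) · … · (1 − 23/(2n)). Each factor → 1 as N → ∞, so the limit is 1/24! = 1/620448401733239439360000.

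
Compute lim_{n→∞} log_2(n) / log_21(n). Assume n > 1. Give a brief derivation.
lim = ln(21) / ln(2) = log_2(21)

Change of base: log_2(n) = ln n / ln 2 and log_21(n) = ln n / ln 21. The ratio is (ln n / ln 2) · (ln 21 / ln n) = ln 21 / ln 2, a constant independent of n. So the limit is ln 21 / ln 2 = log_2(21).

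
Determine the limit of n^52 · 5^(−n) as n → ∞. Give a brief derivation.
lim = 0

Exponentials with base > 1 dominate every fixed polynomial: for any fixed c, n^c / 5^n → 0 as n → ∞ (e.g. by the ratio test, or by writing 5^n = e^(n ln 5) and noting e^(n ln 5) / n^c → ∞). Hence n^52 · 5^(−n) = n^52 / 5^n → 0.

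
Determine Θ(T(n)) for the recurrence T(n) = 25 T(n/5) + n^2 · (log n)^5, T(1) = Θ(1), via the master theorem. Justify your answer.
T(n) = Θ(n^2 · (log n)^6)

Here log_5 25 = 2 and f(n) = n^2 · (log n)^5 = Θ(n^(log_5 25) · (log n)^5). This is the extended Case 2 of the master theorem (f matches the critical exponent up to log factors), giving T(n) = Θ(n^(log_5 25) · (log n)^(5+1)) = Θ(n^2 · (log n)^6).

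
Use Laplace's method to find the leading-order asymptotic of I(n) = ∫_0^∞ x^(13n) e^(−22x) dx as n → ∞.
I(n) ~ (sqrt(2π·13n) / 22) · (13n/(22e))^(13n)

Write the integrand as exp(13n ln x − 22x) and set f(x) = 13n ln x − 22x. Then f'(x) = 13n/x − 22 = 0 at x* = 13n/22, and f''(x*) = −13n/x*^2 = −22^2/(13n). Laplace's method (interior maximum) gives
  I(n) ~ e^(f(x*)) · sqrt(2π / |f''(x*)|)
        = exp(13n ln(13n/22) − 13n) · sqrt(2π · 13n / 22^2)
        = (13n/22)^(13n) e^(−13n) · sqrt(2π·13n) / 22
        = (sqrt(2π·13n) / 22) · (13n/(22e))^(13n).
This matches Γ(13n+1)/22^(13n+1) with Stirling applied to Γ.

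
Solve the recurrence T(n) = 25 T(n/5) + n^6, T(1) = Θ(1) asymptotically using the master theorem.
T(n) = Θ(n^6)

log_5 25 ≈ 2.000. f(n) = n^6 dominates n^(log_5 25) since 6 > 2.000, and the regularity condition a·f(n/b) = 25·(n/5)^6 = (25/15625)·n^6 ≤ c·f(n) holds with c = 25/15625 ≈ 0.0016 < 1. So this is Case 3: T(n) = Θ(f(n)) = Θ(n^6).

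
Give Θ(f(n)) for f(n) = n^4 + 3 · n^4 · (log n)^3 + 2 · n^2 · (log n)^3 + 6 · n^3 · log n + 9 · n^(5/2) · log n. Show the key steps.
f(n) ∈ Θ(n^4 · (log n)^3)

Compare the terms by growth order. For large n, n^a · (log n)^b dominates n^a' · (log n)^b' iff a > a', or (a = a' and b > b'). Ranking the 5 terms shows the dominant one is 3 · n^4 · (log n)^3. Hence f(n) ∈ Θ(n^4 · (log n)^3).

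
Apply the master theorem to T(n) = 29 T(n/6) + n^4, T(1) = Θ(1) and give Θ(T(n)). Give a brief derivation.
T(n) = Θ(n^4)

log_6 29 ≈ 1.879. f(n) = n^4 dominates n^(log_6 29) since 4 > 1.879, and the regularity condition a·f(n/b) = 29·(n/6)^4 = (29/1296)·n^4 ≤ c·f(n) holds with c = 29/1296 ≈ 0.0224 < 1. So this is Case 3: T(n) = Θ(f(n)) = Θ(n^4).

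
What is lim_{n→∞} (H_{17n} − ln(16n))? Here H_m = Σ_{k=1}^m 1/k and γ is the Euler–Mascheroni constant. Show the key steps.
lim = ln(17/16) + γ

By Euler-Maclaurin, H_m = ln m + γ + O(1/m). So
  H_{17n} − ln(16n) = ln(17n) + γ − ln(16n) + O(1/n)
                       = ln(17/16) + γ + O(1/n).
Hence the limit is ln(17/16) + γ.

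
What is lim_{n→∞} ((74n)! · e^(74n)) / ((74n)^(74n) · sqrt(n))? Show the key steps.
lim = sqrt(2π·74)

Stirling: (74n)! ~ sqrt(2π·74n) · (74n/e)^(74n). Hence
  (74n)! · e^(74n) / (74n)^(74n) ~ sqrt(2π·74n).
Dividing by sqrt(n): sqrt(2π·74n) / sqrt(n) = sqrt(2π·74) · n^((1−1)/2), so the limit is sqrt(2π·74).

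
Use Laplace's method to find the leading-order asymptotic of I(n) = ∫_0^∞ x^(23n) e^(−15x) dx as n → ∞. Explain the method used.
I(n) ~ (sqrt(2π·23n) / 15) · (23n/(15e))^(23n)

Write the integrand as exp(23n ln x − 15x) and set f(x) = 23n ln x − 15x. Then f'(x) = 23n/x − 15 = 0 at x* = 23n/15, and f''(x*) = −23n/x*^2 = −15^2/(23n). Laplace's method (interior maximum) gives
  I(n) ~ e^(f(x*)) · sqrt(2π / |f''(x*)|)
        = exp(23n ln(23n/15) − 23n) · sqrt(2π · 23n / 15^2)
        = (23n/15)^(23n) e^(−23n) · sqrt(2π·23n) / 15
        = (sqrt(2π·23n) / 15) · (23n/(15e))^(23n).
This matches Γ(23n+1)/15^(23n+1) with Stirling applied to Γ.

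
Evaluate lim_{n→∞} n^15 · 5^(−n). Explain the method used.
lim = 0

Exponentials with base > 1 dominate every fixed polynomial: for any fixed c, n^c / 5^n → 0 as n → ∞ (e.g. by the ratio test, or by writing 5^n = e^(n ln 5) and noting e^(n ln 5) / n^c → ∞). Hence n^15 · 5^(−n) = n^15 / 5^n → 0.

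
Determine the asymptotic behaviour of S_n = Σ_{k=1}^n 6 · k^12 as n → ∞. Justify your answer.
S_n ~ 6 · n^13 / 13

By integral comparison (Euler-Maclaurin), Σ_{k=1}^n 6 · k^12 = 6 · ∫_0^n x^12 dx + O(n^12) = 6 · n^13/13 + O(n^12). (Equivalently, Faulhaber's formula gives the same leading term.)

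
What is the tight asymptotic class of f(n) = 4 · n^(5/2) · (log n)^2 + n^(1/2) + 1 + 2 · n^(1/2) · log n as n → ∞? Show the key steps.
f(n) ∈ Θ(n^(5/2) · (log n)^2)

Compare the terms by growth order. For large n, n^a · (log n)^b dominates n^a' · (log n)^b' iff a > a', or (a = a' and b > b'). Ranking the 4 terms shows the dominant one is 4 · n^(5/2) · (log n)^2. Hence f(n) ∈ Θ(n^(5/2) · (log n)^2).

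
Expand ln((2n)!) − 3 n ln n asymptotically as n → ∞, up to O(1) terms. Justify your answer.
ln((2n)!) − 3 n ln n = −n ln n + 2(ln 2 − 1) n + (1/2) ln(2π·2n) + O(1/n)

Stirling: ln((2n)!) = 2n ln(2n) − 2n + (1/2) ln(2π·2n) + O(1/n).
Expand 2n ln(2n) = 2n (ln n + ln 2) = 2n ln n + 2n ln 2.
Subtract 3n ln n: leading term is (2 − 3) n ln n = −n ln n. The next term is 2n ln 2 − 2n = 2(ln 2 − 1) n. Then the (1/2) ln(2π·2n) correction.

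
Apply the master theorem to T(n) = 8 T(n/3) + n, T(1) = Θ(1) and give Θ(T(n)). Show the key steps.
T(n) = Θ(n^(log_3 8))

Master theorem: compare f(n) = n to n^(log_3 8) where log_3 8 ≈ 1.893. Since 1 < log_3 8, we have f(n) = O(n^(log_3 8 − ε)) for some ε > 0 — Case 1. Hence T(n) = Θ(n^(log_3 8)).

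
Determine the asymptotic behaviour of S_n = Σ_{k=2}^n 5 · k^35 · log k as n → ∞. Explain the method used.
S_n ~ 5 · n^36 log n / 36 − 5 · n^36 / 1296

By integral comparison, S_n = ∫_1^n 5 · x^35 · log x dx + O(n^35 · log n). For the integral, ∫ x^35 log x dx = n^36 log n / 36 − n^36/1296 (integration by parts). Hence S_n ~ 5 · n^36 log n / 36 − 5 · n^36 / 1296.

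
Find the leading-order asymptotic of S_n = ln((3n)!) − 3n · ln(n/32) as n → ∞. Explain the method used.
S_n ~ 3n · (ln 96 − 1) + O(ln n)

Stirling: ln((3n)!) = 3n ln(3n) − 3n + O(ln n).
  S_n = 3n ln(3n) − 3n − 3n ln(n/32) + O(ln n)
      = 3n ln(3n) − 3n ln n + 3n ln 32 − 3n + O(ln n)
      = 3n ln 3 + 3n ln 32 − 3n + O(ln n)
      = 3n (ln 96 − 1) + O(ln n).
Numerically ln(96) − 1 ≈ 3.5643.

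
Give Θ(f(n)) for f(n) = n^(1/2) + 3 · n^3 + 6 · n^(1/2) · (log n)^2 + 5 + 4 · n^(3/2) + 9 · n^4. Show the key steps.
f(n) ∈ Θ(n^4)

Compare the terms by growth order. For large n, n^a · (log n)^b dominates n^a' · (log n)^b' iff a > a', or (a = a' and b > b'). Ranking the 6 terms shows the dominant one is 9 · n^4. Hence f(n) ∈ Θ(n^4).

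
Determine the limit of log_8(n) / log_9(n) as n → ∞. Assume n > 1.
lim = ln(9) / ln(8) = log_8(9)

Change of base: log_8(n) = ln n / ln 8 and log_9(n) = ln n / ln 9. The ratio is (ln n / ln 8) · (ln 9 / ln n) = ln 9 / ln 8, a constant independent of n. So the limit is ln 9 / ln 8 = log_8(9).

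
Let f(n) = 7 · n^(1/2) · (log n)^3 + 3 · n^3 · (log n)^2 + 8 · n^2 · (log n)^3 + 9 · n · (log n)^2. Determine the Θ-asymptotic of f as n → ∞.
f(n) ∈ Θ(n^3 · (log n)^2)

Compare the terms by growth order. For large n, n^a · (log n)^b dominates n^a' · (log n)^b' iff a > a', or (a = a' and b > b'). Ranking the 4 terms shows the dominant one is 3 · n^3 · (log n)^2. Hence f(n) ∈ Θ(n^3 · (log n)^2).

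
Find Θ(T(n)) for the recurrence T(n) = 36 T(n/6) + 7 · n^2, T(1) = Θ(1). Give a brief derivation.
T(n) = Θ(n^2 log n)

log_6 36 = 2, and f(n) = 7 · n^2 = Θ(n^(log_6 36)). This is Case 2 of the master theorem: T(n) = Θ(f(n) · log n) = Θ(n^2 log n).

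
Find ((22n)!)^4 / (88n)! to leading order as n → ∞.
((22n)!)^4/(88n)! ~ ((2π·22n)^(3/2) / 2) · 4^(−4·22n)  →  0

Write N = 22n. Stirling: N! ~ sqrt(2π N)(N/e)^N and (4N)! ~ sqrt(2π·4N)·(4N/e)^(4N).
  (N!)^4/(4N)! ~ (2π N)^(4/2) (N/e)^(4N) / [sqrt(2π·4N) (4N/e)^(4N)]
     = (2π N)^(4/2) / sqrt(2π·4N) · (N/(4N))^(4N)
     = (2π N)^((4−1)/2) / 2 · 4^(−4N).
Since 4^4 > 1, the factor 4^(−4N) decays exponentially, so the ratio → 0. Substituting N = 22n gives the stated form.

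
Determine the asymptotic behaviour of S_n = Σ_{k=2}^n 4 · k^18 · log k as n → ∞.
S_n ~ 4 · n^19 log n / 19 − 4 · n^19 / 361

By integral comparison, S_n = ∫_1^n 4 · x^18 · log x dx + O(n^18 · log n). For the integral, ∫ x^18 log x dx = n^19 log n / 19 − n^19/361 (integration by parts). Hence S_n ~ 4 · n^19 log n / 19 − 4 · n^19 / 361.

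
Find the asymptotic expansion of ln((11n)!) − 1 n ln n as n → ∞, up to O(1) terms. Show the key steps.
ln((11n)!) − 1 n ln n = 10 n ln n + 11(ln 11 − 1) n + (1/2) ln(2π·11n) + O(1/n)

Stirling: ln((11n)!) = 11n ln(11n) − 11n + (1/2) ln(2π·11n) + O(1/n).
Expand 11n ln(11n) = 11n (ln n + ln 11) = 11n ln n + 11n ln 11.
Subtract 1n ln n: leading term is (11 − 1) n ln n = 10 n ln n. The next term is 11n ln 11 − 11n = 11(ln 11 − 1) n. Then the (1/2) ln(2π·11n) correction.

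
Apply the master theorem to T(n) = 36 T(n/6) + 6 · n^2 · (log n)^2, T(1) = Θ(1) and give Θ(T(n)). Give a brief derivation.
T(n) = Θ(n^2 · (log n)^3)

Here log_6 36 = 2 and f(n) = 6 · n^2 · (log n)^2 = Θ(n^(log_6 36) · (log n)^2). This is the extended Case 2 of the master theorem (f matches the critical exponent up to log factors), giving T(n) = Θ(n^(log_6 36) · (log n)^(2+1)) = Θ(n^2 · (log n)^3).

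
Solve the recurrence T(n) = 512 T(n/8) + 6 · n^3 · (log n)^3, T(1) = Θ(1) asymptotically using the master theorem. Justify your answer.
T(n) = Θ(n^3 · (log n)^4)

Here log_8 512 = 3 and f(n) = 6 · n^3 · (log n)^3 = Θ(n^(log_8 512) · (log n)^3). This is the extended Case 2 of the master theorem (f matches the critical exponent up to log factors), giving T(n) = Θ(n^(log_8 512) · (log n)^(3+1)) = Θ(n^3 · (log n)^4).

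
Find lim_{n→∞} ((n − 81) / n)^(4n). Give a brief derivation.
lim = e^(−324)

Rewrite as (1 − 81/n)^(4n). By the standard limit (1 + x/n)^n → e^x, we have (1 − 81/n)^n → e^(−81), and raising to the 4th power gives e^(−324).
More precisely, ln[(1 − 81/n)^(4n)] = 4n · ln(1 − 81/n) = 4n · (-81/n + O(1/n^2)) = -324 + O(1/n) → -324.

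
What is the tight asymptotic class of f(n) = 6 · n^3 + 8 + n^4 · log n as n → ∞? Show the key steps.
f(n) ∈ Θ(n^4 · log n)

Compare the terms by growth order. For large n, n^a · (log n)^b dominates n^a' · (log n)^b' iff a > a', or (a = a' and b > b'). Ranking the 3 terms shows the dominant one is n^4 · log n. Hence f(n) ∈ Θ(n^4 · log n).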